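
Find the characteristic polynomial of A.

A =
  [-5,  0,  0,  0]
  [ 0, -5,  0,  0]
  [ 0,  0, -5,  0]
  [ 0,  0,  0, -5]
x^4 + 20*x^3 + 150*x^2 + 500*x + 625

Expanding det(x·I − A) (e.g. by cofactor expansion or by noting that A is similar to its Jordan form J, which has the same characteristic polynomial as A) gives
  χ_A(x) = x^4 + 20*x^3 + 150*x^2 + 500*x + 625
which factors as (x + 5)^4. The eigenvalues (with algebraic multiplicities) are λ = -5 with multiplicity 4.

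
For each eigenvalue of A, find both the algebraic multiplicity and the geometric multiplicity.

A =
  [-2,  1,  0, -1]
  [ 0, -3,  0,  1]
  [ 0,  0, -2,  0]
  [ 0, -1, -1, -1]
λ = -2: alg = 4, geom = 2

Step 1 — factor the characteristic polynomial to read off the algebraic multiplicities:
  χ_A(x) = (x + 2)^4

Step 2 — compute geometric multiplicities via the rank-nullity identity g(λ) = n − rank(A − λI):
  rank(A − (-2)·I) = 2, so dim ker(A − (-2)·I) = n − 2 = 2

Summary:
  λ = -2: algebraic multiplicity = 4, geometric multiplicity = 2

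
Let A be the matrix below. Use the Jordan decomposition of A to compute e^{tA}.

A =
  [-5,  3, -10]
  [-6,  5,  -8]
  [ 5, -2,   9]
e^{tA} =
  [-2*t^2*exp(3*t) - 8*t*exp(3*t) + exp(3*t), t^2*exp(3*t) + 3*t*exp(3*t), -2*t^2*exp(3*t) - 10*t*exp(3*t)]
  [-2*t^2*exp(3*t) - 6*t*exp(3*t), t^2*exp(3*t) + 2*t*exp(3*t) + exp(3*t), -2*t^2*exp(3*t) - 8*t*exp(3*t)]
  [t^2*exp(3*t) + 5*t*exp(3*t), -t^2*exp(3*t)/2 - 2*t*exp(3*t), t^2*exp(3*t) + 6*t*exp(3*t) + exp(3*t)]

Strategy: write A = P · J · P⁻¹ where J is a Jordan canonical form, so e^{tA} = P · e^{tJ} · P⁻¹, and e^{tJ} can be computed block-by-block.

A has Jordan form
J =
  [3, 1, 0]
  [0, 3, 1]
  [0, 0, 3]
(up to reordering of blocks).

Per-block formulas:
  For a 3×3 Jordan block J_3(3): exp(t · J_3(3)) = e^(3t)·(I + t·N + (t^2/2)·N^2), where N is the 3×3 nilpotent shift.

After assembling e^{tJ} and conjugating by P, we get:

e^{tA} =
  [-2*t^2*exp(3*t) - 8*t*exp(3*t) + exp(3*t), t^2*exp(3*t) + 3*t*exp(3*t), -2*t^2*exp(3*t) - 10*t*exp(3*t)]
  [-2*t^2*exp(3*t) - 6*t*exp(3*t), t^2*exp(3*t) + 2*t*exp(3*t) + exp(3*t), -2*t^2*exp(3*t) - 8*t*exp(3*t)]
  [t^2*exp(3*t) + 5*t*exp(3*t), -t^2*exp(3*t)/2 - 2*t*exp(3*t), t^2*exp(3*t) + 6*t*exp(3*t) + exp(3*t)]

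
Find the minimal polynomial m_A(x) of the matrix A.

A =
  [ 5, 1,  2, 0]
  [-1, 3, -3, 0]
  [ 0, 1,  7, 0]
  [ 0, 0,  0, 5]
x^3 - 15*x^2 + 75*x - 125

The characteristic polynomial is χ_A(x) = (x - 5)^4, so the eigenvalues are known. The minimal polynomial is
  m_A(x) = Π_λ (x − λ)^{k_λ}
where k_λ is the size of the *largest* Jordan block for λ (equivalently, the smallest k with (A − λI)^k v = 0 for every generalised eigenvector v of λ).

  λ = 5: largest Jordan block has size 3, contributing (x − 5)^3

So m_A(x) = (x - 5)^3 = x^3 - 15*x^2 + 75*x - 125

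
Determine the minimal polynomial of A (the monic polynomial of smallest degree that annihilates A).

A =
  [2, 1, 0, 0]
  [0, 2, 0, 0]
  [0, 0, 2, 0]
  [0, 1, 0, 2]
x^2 - 4*x + 4

The characteristic polynomial is χ_A(x) = (x - 2)^4, so the eigenvalues are known. The minimal polynomial is
  m_A(x) = Π_λ (x − λ)^{k_λ}
where k_λ is the size of the *largest* Jordan block for λ (equivalently, the smallest k with (A − λI)^k v = 0 for every generalised eigenvector v of λ).

  λ = 2: largest Jordan block has size 2, contributing (x − 2)^2

So m_A(x) = (x - 2)^2 = x^2 - 4*x + 4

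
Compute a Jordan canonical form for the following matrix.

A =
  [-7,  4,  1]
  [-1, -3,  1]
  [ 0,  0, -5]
J_3(-5)

The characteristic polynomial is
  det(x·I − A) = x^3 + 15*x^2 + 75*x + 125 = (x + 5)^3

Eigenvalues and multiplicities (the geometric multiplicity of λ is n − rank(A − λI), which equals the number of Jordan blocks for λ):
  λ = -5: algebraic multiplicity = 3, geometric multiplicity = 1

Determining the block sizes for each eigenvalue:
  λ = -5: one block (gm = 1), so the single block has size am = 3 → block sizes [3]

Assembling the blocks gives a Jordan form
J =
  [-5,  1,  0]
  [ 0, -5,  1]
  [ 0,  0, -5]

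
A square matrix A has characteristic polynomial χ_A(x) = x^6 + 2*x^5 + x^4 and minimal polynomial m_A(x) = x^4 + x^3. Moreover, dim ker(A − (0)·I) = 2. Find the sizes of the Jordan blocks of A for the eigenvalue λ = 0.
Block sizes for λ = 0: [3, 1]

Step 1 — from the characteristic polynomial, algebraic multiplicity of λ = 0 is 4. From dim ker(A − (0)·I) = 2, there are exactly 2 Jordan blocks for λ = 0.
Step 2 — from the minimal polynomial, the factor (x − 0)^3 tells us the largest block for λ = 0 has size 3.
Step 3 — with total size 4, 2 blocks, and largest block 3, the block sizes (in nonincreasing order) are [3, 1].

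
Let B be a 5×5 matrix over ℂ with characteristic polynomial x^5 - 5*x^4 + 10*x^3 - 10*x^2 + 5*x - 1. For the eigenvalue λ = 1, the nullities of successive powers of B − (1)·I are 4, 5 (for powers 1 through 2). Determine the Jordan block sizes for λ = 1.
Block sizes for λ = 1: [2, 1, 1, 1]

From the dimensions of kernels of powers, the number of Jordan blocks of size at least j is d_j − d_{j−1} where d_j = dim ker(N^j) (with d_0 = 0). Computing the differences gives [4, 1].
The number of blocks of size exactly k is (#blocks of size ≥ k) − (#blocks of size ≥ k + 1), so the partition is: 3 block(s) of size 1, 1 block(s) of size 2.
In nonincreasing order the block sizes are [2, 1, 1, 1].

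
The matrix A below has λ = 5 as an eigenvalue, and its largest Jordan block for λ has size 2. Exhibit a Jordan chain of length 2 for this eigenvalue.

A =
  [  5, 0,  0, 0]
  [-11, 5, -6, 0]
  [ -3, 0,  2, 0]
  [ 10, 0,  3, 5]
A Jordan chain for λ = 5 of length 2:
v_1 = (0, -5, 0, 7)ᵀ
v_2 = (1, 0, -1, 0)ᵀ

Let N = A − (5)·I. We want v_2 with N^2 v_2 = 0 but N^1 v_2 ≠ 0; then v_{j-1} := N · v_j for j = 2, …, 2.

Pick v_2 = (1, 0, -1, 0)ᵀ.
Then v_1 = N · v_2 = (0, -5, 0, 7)ᵀ.

Sanity check: (A − (5)·I) v_1 = (0, 0, 0, 0)ᵀ = 0. ✓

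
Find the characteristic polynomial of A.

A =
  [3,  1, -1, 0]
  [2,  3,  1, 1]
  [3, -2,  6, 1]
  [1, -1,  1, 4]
x^4 - 16*x^3 + 96*x^2 - 256*x + 256

Expanding det(x·I − A) (e.g. by cofactor expansion or by noting that A is similar to its Jordan form J, which has the same characteristic polynomial as A) gives
  χ_A(x) = x^4 - 16*x^3 + 96*x^2 - 256*x + 256
which factors as (x - 4)^4. The eigenvalues (with algebraic multiplicities) are λ = 4 with multiplicity 4.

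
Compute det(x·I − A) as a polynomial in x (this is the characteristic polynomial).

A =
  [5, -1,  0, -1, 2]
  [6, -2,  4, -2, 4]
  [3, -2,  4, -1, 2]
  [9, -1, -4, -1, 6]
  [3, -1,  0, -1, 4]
x^5 - 10*x^4 + 40*x^3 - 80*x^2 + 80*x - 32

Expanding det(x·I − A) (e.g. by cofactor expansion or by noting that A is similar to its Jordan form J, which has the same characteristic polynomial as A) gives
  χ_A(x) = x^5 - 10*x^4 + 40*x^3 - 80*x^2 + 80*x - 32
which factors as (x - 2)^5. The eigenvalues (with algebraic multiplicities) are λ = 2 with multiplicity 5.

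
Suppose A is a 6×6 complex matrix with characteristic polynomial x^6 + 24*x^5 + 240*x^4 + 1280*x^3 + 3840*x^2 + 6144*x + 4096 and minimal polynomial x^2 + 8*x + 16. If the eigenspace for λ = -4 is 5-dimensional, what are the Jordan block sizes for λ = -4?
Block sizes for λ = -4: [2, 1, 1, 1, 1]

Step 1 — from the characteristic polynomial, algebraic multiplicity of λ = -4 is 6. From dim ker(A − (-4)·I) = 5, there are exactly 5 Jordan blocks for λ = -4.
Step 2 — from the minimal polynomial, the factor (x + 4)^2 tells us the largest block for λ = -4 has size 2.
Step 3 — with total size 6, 5 blocks, and largest block 2, the block sizes (in nonincreasing order) are [2, 1, 1, 1, 1].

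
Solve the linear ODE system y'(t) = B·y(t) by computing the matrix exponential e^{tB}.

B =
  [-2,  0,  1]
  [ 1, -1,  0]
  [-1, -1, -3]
e^{tB} =
  [-t^2*exp(-2*t)/2 + exp(-2*t), -t^2*exp(-2*t)/2, -t^2*exp(-2*t)/2 + t*exp(-2*t)]
  [t^2*exp(-2*t)/2 + t*exp(-2*t), t^2*exp(-2*t)/2 + t*exp(-2*t) + exp(-2*t), t^2*exp(-2*t)/2]
  [-t*exp(-2*t), -t*exp(-2*t), -t*exp(-2*t) + exp(-2*t)]

Strategy: write B = P · J · P⁻¹ where J is a Jordan canonical form, so e^{tB} = P · e^{tJ} · P⁻¹, and e^{tJ} can be computed block-by-block.

B has Jordan form
J =
  [-2,  1,  0]
  [ 0, -2,  1]
  [ 0,  0, -2]
(up to reordering of blocks).

Per-block formulas:
  For a 3×3 Jordan block J_3(-2): exp(t · J_3(-2)) = e^(-2t)·(I + t·N + (t^2/2)·N^2), where N is the 3×3 nilpotent shift.

After assembling e^{tJ} and conjugating by P, we get:

e^{tB} =
  [-t^2*exp(-2*t)/2 + exp(-2*t), -t^2*exp(-2*t)/2, -t^2*exp(-2*t)/2 + t*exp(-2*t)]
  [t^2*exp(-2*t)/2 + t*exp(-2*t), t^2*exp(-2*t)/2 + t*exp(-2*t) + exp(-2*t), t^2*exp(-2*t)/2]
  [-t*exp(-2*t), -t*exp(-2*t), -t*exp(-2*t) + exp(-2*t)]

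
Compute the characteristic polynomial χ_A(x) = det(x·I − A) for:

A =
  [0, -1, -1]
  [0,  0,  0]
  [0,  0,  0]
x^3

Expanding det(x·I − A) (e.g. by cofactor expansion or by noting that A is similar to its Jordan form J, which has the same characteristic polynomial as A) gives
  χ_A(x) = x^3
which factors as x^3. The eigenvalues (with algebraic multiplicities) are λ = 0 with multiplicity 3.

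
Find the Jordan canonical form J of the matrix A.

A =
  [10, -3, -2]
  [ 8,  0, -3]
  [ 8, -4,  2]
J_3(4)

The characteristic polynomial is
  det(x·I − A) = x^3 - 12*x^2 + 48*x - 64 = (x - 4)^3

Eigenvalues and multiplicities (the geometric multiplicity of λ is n − rank(A − λI), which equals the number of Jordan blocks for λ):
  λ = 4: algebraic multiplicity = 3, geometric multiplicity = 1

Determining the block sizes for each eigenvalue:
  λ = 4: one block (gm = 1), so the single block has size am = 3 → block sizes [3]

Assembling the blocks gives a Jordan form
J =
  [4, 1, 0]
  [0, 4, 1]
  [0, 0, 4]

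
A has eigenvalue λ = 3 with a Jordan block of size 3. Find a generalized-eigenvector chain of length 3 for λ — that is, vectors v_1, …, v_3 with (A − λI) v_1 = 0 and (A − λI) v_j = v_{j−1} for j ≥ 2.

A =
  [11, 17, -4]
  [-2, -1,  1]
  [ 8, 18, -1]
A Jordan chain for λ = 3 of length 3:
v_1 = (-2, 0, -4)ᵀ
v_2 = (8, -2, 8)ᵀ
v_3 = (1, 0, 0)ᵀ

Let N = A − (3)·I. We want v_3 with N^3 v_3 = 0 but N^2 v_3 ≠ 0; then v_{j-1} := N · v_j for j = 3, …, 2.

Pick v_3 = (1, 0, 0)ᵀ.
Then v_2 = N · v_3 = (8, -2, 8)ᵀ.
Then v_1 = N · v_2 = (-2, 0, -4)ᵀ.

Sanity check: (A − (3)·I) v_1 = (0, 0, 0)ᵀ = 0. ✓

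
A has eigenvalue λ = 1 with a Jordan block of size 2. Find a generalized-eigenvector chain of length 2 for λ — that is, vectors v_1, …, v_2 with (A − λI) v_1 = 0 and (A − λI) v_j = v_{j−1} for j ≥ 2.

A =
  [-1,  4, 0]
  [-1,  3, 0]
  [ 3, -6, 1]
A Jordan chain for λ = 1 of length 2:
v_1 = (-2, -1, 3)ᵀ
v_2 = (1, 0, 0)ᵀ

Let N = A − (1)·I. We want v_2 with N^2 v_2 = 0 but N^1 v_2 ≠ 0; then v_{j-1} := N · v_j for j = 2, …, 2.

Pick v_2 = (1, 0, 0)ᵀ.
Then v_1 = N · v_2 = (-2, -1, 3)ᵀ.

Sanity check: (A − (1)·I) v_1 = (0, 0, 0)ᵀ = 0. ✓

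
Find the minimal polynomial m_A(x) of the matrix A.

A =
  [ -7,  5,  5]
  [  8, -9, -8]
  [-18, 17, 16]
x^3 - 7*x - 6

The characteristic polynomial is χ_A(x) = (x - 3)*(x + 1)*(x + 2), so the eigenvalues are known. The minimal polynomial is
  m_A(x) = Π_λ (x − λ)^{k_λ}
where k_λ is the size of the *largest* Jordan block for λ (equivalently, the smallest k with (A − λI)^k v = 0 for every generalised eigenvector v of λ).

  λ = -2: largest Jordan block has size 1, contributing (x + 2)
  λ = -1: largest Jordan block has size 1, contributing (x + 1)
  λ = 3: largest Jordan block has size 1, contributing (x − 3)

So m_A(x) = (x - 3)*(x + 1)*(x + 2) = x^3 - 7*x - 6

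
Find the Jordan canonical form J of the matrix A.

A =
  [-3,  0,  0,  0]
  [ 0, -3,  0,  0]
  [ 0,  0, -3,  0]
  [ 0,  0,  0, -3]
J_1(-3) ⊕ J_1(-3) ⊕ J_1(-3) ⊕ J_1(-3)

The characteristic polynomial is
  det(x·I − A) = x^4 + 12*x^3 + 54*x^2 + 108*x + 81 = (x + 3)^4

Eigenvalues and multiplicities (the geometric multiplicity of λ is n − rank(A − λI), which equals the number of Jordan blocks for λ):
  λ = -3: algebraic multiplicity = 4, geometric multiplicity = 4

Determining the block sizes for each eigenvalue:
  λ = -3: gm = am = 4, so every block has size 1 → block sizes [1, 1, 1, 1]

Assembling the blocks gives a Jordan form
J =
  [-3,  0,  0,  0]
  [ 0, -3,  0,  0]
  [ 0,  0, -3,  0]
  [ 0,  0,  0, -3]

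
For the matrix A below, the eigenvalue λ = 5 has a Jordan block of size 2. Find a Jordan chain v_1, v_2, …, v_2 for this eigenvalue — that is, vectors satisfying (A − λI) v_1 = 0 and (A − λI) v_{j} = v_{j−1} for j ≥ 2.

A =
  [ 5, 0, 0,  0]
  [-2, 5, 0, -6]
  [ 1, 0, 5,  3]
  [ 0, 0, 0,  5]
A Jordan chain for λ = 5 of length 2:
v_1 = (0, -2, 1, 0)ᵀ
v_2 = (1, 0, 0, 0)ᵀ

Let N = A − (5)·I. We want v_2 with N^2 v_2 = 0 but N^1 v_2 ≠ 0; then v_{j-1} := N · v_j for j = 2, …, 2.

Pick v_2 = (1, 0, 0, 0)ᵀ.
Then v_1 = N · v_2 = (0, -2, 1, 0)ᵀ.

Sanity check: (A − (5)·I) v_1 = (0, 0, 0, 0)ᵀ = 0. ✓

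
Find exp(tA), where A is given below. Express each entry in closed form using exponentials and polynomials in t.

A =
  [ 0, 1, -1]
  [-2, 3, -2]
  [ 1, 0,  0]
e^{tA} =
  [-t^2*exp(t) - t*exp(t) + exp(t), t^2*exp(t)/2 + t*exp(t), -t*exp(t)]
  [-2*t^2*exp(t) - 2*t*exp(t), t^2*exp(t) + 2*t*exp(t) + exp(t), -2*t*exp(t)]
  [-t^2*exp(t) + t*exp(t), t^2*exp(t)/2, -t*exp(t) + exp(t)]

Strategy: write A = P · J · P⁻¹ where J is a Jordan canonical form, so e^{tA} = P · e^{tJ} · P⁻¹, and e^{tJ} can be computed block-by-block.

A has Jordan form
J =
  [1, 1, 0]
  [0, 1, 1]
  [0, 0, 1]
(up to reordering of blocks).

Per-block formulas:
  For a 3×3 Jordan block J_3(1): exp(t · J_3(1)) = e^(1t)·(I + t·N + (t^2/2)·N^2), where N is the 3×3 nilpotent shift.

After assembling e^{tJ} and conjugating by P, we get:

e^{tA} =
  [-t^2*exp(t) - t*exp(t) + exp(t), t^2*exp(t)/2 + t*exp(t), -t*exp(t)]
  [-2*t^2*exp(t) - 2*t*exp(t), t^2*exp(t) + 2*t*exp(t) + exp(t), -2*t*exp(t)]
  [-t^2*exp(t) + t*exp(t), t^2*exp(t)/2, -t*exp(t) + exp(t)]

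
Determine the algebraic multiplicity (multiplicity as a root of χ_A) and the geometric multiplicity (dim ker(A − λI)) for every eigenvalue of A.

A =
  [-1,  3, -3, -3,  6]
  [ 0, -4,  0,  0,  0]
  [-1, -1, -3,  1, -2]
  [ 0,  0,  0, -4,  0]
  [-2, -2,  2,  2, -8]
λ = -4: alg = 5, geom = 4

Step 1 — factor the characteristic polynomial to read off the algebraic multiplicities:
  χ_A(x) = (x + 4)^5

Step 2 — compute geometric multiplicities via the rank-nullity identity g(λ) = n − rank(A − λI):
  rank(A − (-4)·I) = 1, so dim ker(A − (-4)·I) = n − 1 = 4

Summary:
  λ = -4: algebraic multiplicity = 5, geometric multiplicity = 4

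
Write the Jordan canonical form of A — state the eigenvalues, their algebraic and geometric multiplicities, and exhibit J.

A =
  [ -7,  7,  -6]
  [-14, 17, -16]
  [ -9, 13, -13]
J_3(-1)

The characteristic polynomial is
  det(x·I − A) = x^3 + 3*x^2 + 3*x + 1 = (x + 1)^3

Eigenvalues and multiplicities (the geometric multiplicity of λ is n − rank(A − λI), which equals the number of Jordan blocks for λ):
  λ = -1: algebraic multiplicity = 3, geometric multiplicity = 1

Determining the block sizes for each eigenvalue:
  λ = -1: one block (gm = 1), so the single block has size am = 3 → block sizes [3]

Assembling the blocks gives a Jordan form
J =
  [-1,  1,  0]
  [ 0, -1,  1]
  [ 0,  0, -1]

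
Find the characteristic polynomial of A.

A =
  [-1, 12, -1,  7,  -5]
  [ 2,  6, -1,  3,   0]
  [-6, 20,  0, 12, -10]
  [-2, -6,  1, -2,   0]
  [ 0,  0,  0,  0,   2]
x^5 - 5*x^4 + 40*x^2 - 80*x + 48

Expanding det(x·I − A) (e.g. by cofactor expansion or by noting that A is similar to its Jordan form J, which has the same characteristic polynomial as A) gives
  χ_A(x) = x^5 - 5*x^4 + 40*x^2 - 80*x + 48
which factors as (x - 2)^4*(x + 3). The eigenvalues (with algebraic multiplicities) are λ = -3 with multiplicity 1, λ = 2 with multiplicity 4.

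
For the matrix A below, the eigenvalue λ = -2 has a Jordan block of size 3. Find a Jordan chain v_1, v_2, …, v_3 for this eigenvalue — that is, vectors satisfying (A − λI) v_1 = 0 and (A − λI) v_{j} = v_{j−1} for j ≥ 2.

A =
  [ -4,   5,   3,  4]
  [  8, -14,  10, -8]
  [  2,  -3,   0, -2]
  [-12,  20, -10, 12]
A Jordan chain for λ = -2 of length 3:
v_1 = (2, 4, 0, -4)ᵀ
v_2 = (-2, 8, 2, -12)ᵀ
v_3 = (1, 0, 0, 0)ᵀ

Let N = A − (-2)·I. We want v_3 with N^3 v_3 = 0 but N^2 v_3 ≠ 0; then v_{j-1} := N · v_j for j = 3, …, 2.

Pick v_3 = (1, 0, 0, 0)ᵀ.
Then v_2 = N · v_3 = (-2, 8, 2, -12)ᵀ.
Then v_1 = N · v_2 = (2, 4, 0, -4)ᵀ.

Sanity check: (A − (-2)·I) v_1 = (0, 0, 0, 0)ᵀ = 0. ✓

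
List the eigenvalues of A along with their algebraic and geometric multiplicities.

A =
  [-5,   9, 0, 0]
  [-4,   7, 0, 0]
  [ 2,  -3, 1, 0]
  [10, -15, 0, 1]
λ = 1: alg = 4, geom = 3

Step 1 — factor the characteristic polynomial to read off the algebraic multiplicities:
  χ_A(x) = (x - 1)^4

Step 2 — compute geometric multiplicities via the rank-nullity identity g(λ) = n − rank(A − λI):
  rank(A − (1)·I) = 1, so dim ker(A − (1)·I) = n − 1 = 3

Summary:
  λ = 1: algebraic multiplicity = 4, geometric multiplicity = 3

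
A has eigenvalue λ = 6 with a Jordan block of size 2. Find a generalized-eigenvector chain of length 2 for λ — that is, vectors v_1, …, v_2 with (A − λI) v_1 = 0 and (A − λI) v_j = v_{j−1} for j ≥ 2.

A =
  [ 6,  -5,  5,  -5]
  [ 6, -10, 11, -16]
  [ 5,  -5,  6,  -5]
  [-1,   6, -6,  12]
A Jordan chain for λ = 6 of length 2:
v_1 = (0, 1, 0, -1)ᵀ
v_2 = (1, 1, 1, 0)ᵀ

Let N = A − (6)·I. We want v_2 with N^2 v_2 = 0 but N^1 v_2 ≠ 0; then v_{j-1} := N · v_j for j = 2, …, 2.

Pick v_2 = (1, 1, 1, 0)ᵀ.
Then v_1 = N · v_2 = (0, 1, 0, -1)ᵀ.

Sanity check: (A − (6)·I) v_1 = (0, 0, 0, 0)ᵀ = 0. ✓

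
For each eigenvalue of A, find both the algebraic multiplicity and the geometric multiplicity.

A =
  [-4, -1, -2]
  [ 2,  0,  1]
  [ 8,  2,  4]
λ = 0: alg = 3, geom = 1

Step 1 — factor the characteristic polynomial to read off the algebraic multiplicities:
  χ_A(x) = x^3

Step 2 — compute geometric multiplicities via the rank-nullity identity g(λ) = n − rank(A − λI):
  rank(A − (0)·I) = 2, so dim ker(A − (0)·I) = n − 2 = 1

Summary:
  λ = 0: algebraic multiplicity = 3, geometric multiplicity = 1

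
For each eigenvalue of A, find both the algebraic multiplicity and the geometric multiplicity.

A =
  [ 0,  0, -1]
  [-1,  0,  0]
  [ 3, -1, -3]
λ = -1: alg = 3, geom = 1

Step 1 — factor the characteristic polynomial to read off the algebraic multiplicities:
  χ_A(x) = (x + 1)^3

Step 2 — compute geometric multiplicities via the rank-nullity identity g(λ) = n − rank(A − λI):
  rank(A − (-1)·I) = 2, so dim ker(A − (-1)·I) = n − 2 = 1

Summary:
  λ = -1: algebraic multiplicity = 3, geometric multiplicity = 1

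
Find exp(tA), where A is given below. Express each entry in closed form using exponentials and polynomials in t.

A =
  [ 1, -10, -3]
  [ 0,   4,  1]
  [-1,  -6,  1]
e^{tA} =
  [2*t^2*exp(2*t) - t*exp(2*t) + exp(2*t), 4*t^2*exp(2*t) - 10*t*exp(2*t), -2*t^2*exp(2*t) - 3*t*exp(2*t)]
  [-t^2*exp(2*t)/2, -t^2*exp(2*t) + 2*t*exp(2*t) + exp(2*t), t^2*exp(2*t)/2 + t*exp(2*t)]
  [t^2*exp(2*t) - t*exp(2*t), 2*t^2*exp(2*t) - 6*t*exp(2*t), -t^2*exp(2*t) - t*exp(2*t) + exp(2*t)]

Strategy: write A = P · J · P⁻¹ where J is a Jordan canonical form, so e^{tA} = P · e^{tJ} · P⁻¹, and e^{tJ} can be computed block-by-block.

A has Jordan form
J =
  [2, 1, 0]
  [0, 2, 1]
  [0, 0, 2]
(up to reordering of blocks).

Per-block formulas:
  For a 3×3 Jordan block J_3(2): exp(t · J_3(2)) = e^(2t)·(I + t·N + (t^2/2)·N^2), where N is the 3×3 nilpotent shift.

After assembling e^{tJ} and conjugating by P, we get:

e^{tA} =
  [2*t^2*exp(2*t) - t*exp(2*t) + exp(2*t), 4*t^2*exp(2*t) - 10*t*exp(2*t), -2*t^2*exp(2*t) - 3*t*exp(2*t)]
  [-t^2*exp(2*t)/2, -t^2*exp(2*t) + 2*t*exp(2*t) + exp(2*t), t^2*exp(2*t)/2 + t*exp(2*t)]
  [t^2*exp(2*t) - t*exp(2*t), 2*t^2*exp(2*t) - 6*t*exp(2*t), -t^2*exp(2*t) - t*exp(2*t) + exp(2*t)]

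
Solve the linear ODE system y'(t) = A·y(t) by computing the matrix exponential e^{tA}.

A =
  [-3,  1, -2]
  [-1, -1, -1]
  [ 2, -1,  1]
e^{tA} =
  [-t^2*exp(-t)/2 - 2*t*exp(-t) + exp(-t), t*exp(-t), -t^2*exp(-t)/2 - 2*t*exp(-t)]
  [-t*exp(-t), exp(-t), -t*exp(-t)]
  [t^2*exp(-t)/2 + 2*t*exp(-t), -t*exp(-t), t^2*exp(-t)/2 + 2*t*exp(-t) + exp(-t)]

Strategy: write A = P · J · P⁻¹ where J is a Jordan canonical form, so e^{tA} = P · e^{tJ} · P⁻¹, and e^{tJ} can be computed block-by-block.

A has Jordan form
J =
  [-1,  1,  0]
  [ 0, -1,  1]
  [ 0,  0, -1]
(up to reordering of blocks).

Per-block formulas:
  For a 3×3 Jordan block J_3(-1): exp(t · J_3(-1)) = e^(-1t)·(I + t·N + (t^2/2)·N^2), where N is the 3×3 nilpotent shift.

After assembling e^{tJ} and conjugating by P, we get:

e^{tA} =
  [-t^2*exp(-t)/2 - 2*t*exp(-t) + exp(-t), t*exp(-t), -t^2*exp(-t)/2 - 2*t*exp(-t)]
  [-t*exp(-t), exp(-t), -t*exp(-t)]
  [t^2*exp(-t)/2 + 2*t*exp(-t), -t*exp(-t), t^2*exp(-t)/2 + 2*t*exp(-t) + exp(-t)]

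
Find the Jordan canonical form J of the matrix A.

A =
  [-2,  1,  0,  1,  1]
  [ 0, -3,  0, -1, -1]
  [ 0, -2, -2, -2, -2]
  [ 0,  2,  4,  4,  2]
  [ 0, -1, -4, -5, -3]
J_2(-2) ⊕ J_1(-2) ⊕ J_1(-2) ⊕ J_1(2)

The characteristic polynomial is
  det(x·I − A) = x^5 + 6*x^4 + 8*x^3 - 16*x^2 - 48*x - 32 = (x - 2)*(x + 2)^4

Eigenvalues and multiplicities (the geometric multiplicity of λ is n − rank(A − λI), which equals the number of Jordan blocks for λ):
  λ = -2: algebraic multiplicity = 4, geometric multiplicity = 3
  λ = 2: algebraic multiplicity = 1, geometric multiplicity = 1

Determining the block sizes for each eigenvalue:
  λ = -2: 3 blocks summing to 4 forces exactly one block of size 2 and the rest size 1 → block sizes [2, 1, 1]
  λ = 2: one block (gm = 1), so the single block has size am = 1 → block sizes [1]

Assembling the blocks gives a Jordan form
J =
  [-2,  1,  0,  0, 0]
  [ 0, -2,  0,  0, 0]
  [ 0,  0, -2,  0, 0]
  [ 0,  0,  0, -2, 0]
  [ 0,  0,  0,  0, 2]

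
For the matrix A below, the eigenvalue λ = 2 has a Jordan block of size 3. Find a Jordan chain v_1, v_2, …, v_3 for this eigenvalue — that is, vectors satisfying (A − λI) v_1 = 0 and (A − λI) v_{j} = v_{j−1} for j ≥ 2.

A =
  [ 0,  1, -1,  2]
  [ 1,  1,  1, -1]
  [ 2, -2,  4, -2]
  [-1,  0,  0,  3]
A Jordan chain for λ = 2 of length 3:
v_1 = (1, 0, 0, 1)ᵀ
v_2 = (-2, 1, 2, -1)ᵀ
v_3 = (1, 0, 0, 0)ᵀ

Let N = A − (2)·I. We want v_3 with N^3 v_3 = 0 but N^2 v_3 ≠ 0; then v_{j-1} := N · v_j for j = 3, …, 2.

Pick v_3 = (1, 0, 0, 0)ᵀ.
Then v_2 = N · v_3 = (-2, 1, 2, -1)ᵀ.
Then v_1 = N · v_2 = (1, 0, 0, 1)ᵀ.

Sanity check: (A − (2)·I) v_1 = (0, 0, 0, 0)ᵀ = 0. ✓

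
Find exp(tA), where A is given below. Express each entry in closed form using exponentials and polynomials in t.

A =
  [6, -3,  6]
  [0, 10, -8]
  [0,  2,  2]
e^{tA} =
  [exp(6*t), -3*t*exp(6*t), 6*t*exp(6*t)]
  [0, 4*t*exp(6*t) + exp(6*t), -8*t*exp(6*t)]
  [0, 2*t*exp(6*t), -4*t*exp(6*t) + exp(6*t)]

Strategy: write A = P · J · P⁻¹ where J is a Jordan canonical form, so e^{tA} = P · e^{tJ} · P⁻¹, and e^{tJ} can be computed block-by-block.

A has Jordan form
J =
  [6, 1, 0]
  [0, 6, 0]
  [0, 0, 6]
(up to reordering of blocks).

Per-block formulas:
  For a 2×2 Jordan block J_2(6): exp(t · J_2(6)) = e^(6t)·(I + t·N), where N is the 2×2 nilpotent shift.
  For a 1×1 block at λ = 6: exp(t · [6]) = [e^(6t)].

After assembling e^{tJ} and conjugating by P, we get:

e^{tA} =
  [exp(6*t), -3*t*exp(6*t), 6*t*exp(6*t)]
  [0, 4*t*exp(6*t) + exp(6*t), -8*t*exp(6*t)]
  [0, 2*t*exp(6*t), -4*t*exp(6*t) + exp(6*t)]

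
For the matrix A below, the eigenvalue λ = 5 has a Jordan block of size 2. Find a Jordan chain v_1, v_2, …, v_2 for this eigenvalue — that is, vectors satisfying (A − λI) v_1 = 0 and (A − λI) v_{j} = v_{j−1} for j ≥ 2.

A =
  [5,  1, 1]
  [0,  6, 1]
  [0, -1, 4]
A Jordan chain for λ = 5 of length 2:
v_1 = (1, 1, -1)ᵀ
v_2 = (0, 1, 0)ᵀ

Let N = A − (5)·I. We want v_2 with N^2 v_2 = 0 but N^1 v_2 ≠ 0; then v_{j-1} := N · v_j for j = 2, …, 2.

Pick v_2 = (0, 1, 0)ᵀ.
Then v_1 = N · v_2 = (1, 1, -1)ᵀ.

Sanity check: (A − (5)·I) v_1 = (0, 0, 0)ᵀ = 0. ✓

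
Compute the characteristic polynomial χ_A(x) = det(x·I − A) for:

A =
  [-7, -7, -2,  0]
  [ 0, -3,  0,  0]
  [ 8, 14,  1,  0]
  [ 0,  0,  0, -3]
x^4 + 12*x^3 + 54*x^2 + 108*x + 81

Expanding det(x·I − A) (e.g. by cofactor expansion or by noting that A is similar to its Jordan form J, which has the same characteristic polynomial as A) gives
  χ_A(x) = x^4 + 12*x^3 + 54*x^2 + 108*x + 81
which factors as (x + 3)^4. The eigenvalues (with algebraic multiplicities) are λ = -3 with multiplicity 4.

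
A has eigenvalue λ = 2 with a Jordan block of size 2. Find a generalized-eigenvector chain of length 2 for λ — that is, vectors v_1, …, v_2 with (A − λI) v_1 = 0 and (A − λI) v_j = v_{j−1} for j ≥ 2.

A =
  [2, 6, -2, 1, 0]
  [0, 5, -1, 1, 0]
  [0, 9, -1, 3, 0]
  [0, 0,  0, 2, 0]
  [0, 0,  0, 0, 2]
A Jordan chain for λ = 2 of length 2:
v_1 = (6, 3, 9, 0, 0)ᵀ
v_2 = (0, 1, 0, 0, 0)ᵀ

Let N = A − (2)·I. We want v_2 with N^2 v_2 = 0 but N^1 v_2 ≠ 0; then v_{j-1} := N · v_j for j = 2, …, 2.

Pick v_2 = (0, 1, 0, 0, 0)ᵀ.
Then v_1 = N · v_2 = (6, 3, 9, 0, 0)ᵀ.

Sanity check: (A − (2)·I) v_1 = (0, 0, 0, 0, 0)ᵀ = 0. ✓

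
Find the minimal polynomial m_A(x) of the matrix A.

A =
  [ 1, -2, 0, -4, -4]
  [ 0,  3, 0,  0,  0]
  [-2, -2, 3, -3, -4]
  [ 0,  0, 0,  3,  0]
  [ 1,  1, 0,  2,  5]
x^2 - 6*x + 9

The characteristic polynomial is χ_A(x) = (x - 3)^5, so the eigenvalues are known. The minimal polynomial is
  m_A(x) = Π_λ (x − λ)^{k_λ}
where k_λ is the size of the *largest* Jordan block for λ (equivalently, the smallest k with (A − λI)^k v = 0 for every generalised eigenvector v of λ).

  λ = 3: largest Jordan block has size 2, contributing (x − 3)^2

So m_A(x) = (x - 3)^2 = x^2 - 6*x + 9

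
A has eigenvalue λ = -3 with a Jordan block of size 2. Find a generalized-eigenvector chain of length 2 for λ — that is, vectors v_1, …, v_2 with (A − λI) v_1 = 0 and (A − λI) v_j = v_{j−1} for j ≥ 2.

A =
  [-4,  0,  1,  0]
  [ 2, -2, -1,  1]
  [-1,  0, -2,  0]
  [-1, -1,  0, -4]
A Jordan chain for λ = -3 of length 2:
v_1 = (-1, 2, -1, -1)ᵀ
v_2 = (1, 0, 0, 0)ᵀ

Let N = A − (-3)·I. We want v_2 with N^2 v_2 = 0 but N^1 v_2 ≠ 0; then v_{j-1} := N · v_j for j = 2, …, 2.

Pick v_2 = (1, 0, 0, 0)ᵀ.
Then v_1 = N · v_2 = (-1, 2, -1, -1)ᵀ.

Sanity check: (A − (-3)·I) v_1 = (0, 0, 0, 0)ᵀ = 0. ✓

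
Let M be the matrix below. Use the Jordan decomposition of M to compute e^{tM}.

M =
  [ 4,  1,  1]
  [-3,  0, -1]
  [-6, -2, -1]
e^{tM} =
  [3*t*exp(t) + exp(t), t*exp(t), t*exp(t)]
  [-3*t*exp(t), -t*exp(t) + exp(t), -t*exp(t)]
  [-6*t*exp(t), -2*t*exp(t), -2*t*exp(t) + exp(t)]

Strategy: write M = P · J · P⁻¹ where J is a Jordan canonical form, so e^{tM} = P · e^{tJ} · P⁻¹, and e^{tJ} can be computed block-by-block.

M has Jordan form
J =
  [1, 1, 0]
  [0, 1, 0]
  [0, 0, 1]
(up to reordering of blocks).

Per-block formulas:
  For a 1×1 block at λ = 1: exp(t · [1]) = [e^(1t)].
  For a 2×2 Jordan block J_2(1): exp(t · J_2(1)) = e^(1t)·(I + t·N), where N is the 2×2 nilpotent shift.

After assembling e^{tJ} and conjugating by P, we get:

e^{tM} =
  [3*t*exp(t) + exp(t), t*exp(t), t*exp(t)]
  [-3*t*exp(t), -t*exp(t) + exp(t), -t*exp(t)]
  [-6*t*exp(t), -2*t*exp(t), -2*t*exp(t) + exp(t)]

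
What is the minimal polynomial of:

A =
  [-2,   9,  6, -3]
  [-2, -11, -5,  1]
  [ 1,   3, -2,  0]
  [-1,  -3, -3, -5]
x^2 + 10*x + 25

The characteristic polynomial is χ_A(x) = (x + 5)^4, so the eigenvalues are known. The minimal polynomial is
  m_A(x) = Π_λ (x − λ)^{k_λ}
where k_λ is the size of the *largest* Jordan block for λ (equivalently, the smallest k with (A − λI)^k v = 0 for every generalised eigenvector v of λ).

  λ = -5: largest Jordan block has size 2, contributing (x + 5)^2

So m_A(x) = (x + 5)^2 = x^2 + 10*x + 25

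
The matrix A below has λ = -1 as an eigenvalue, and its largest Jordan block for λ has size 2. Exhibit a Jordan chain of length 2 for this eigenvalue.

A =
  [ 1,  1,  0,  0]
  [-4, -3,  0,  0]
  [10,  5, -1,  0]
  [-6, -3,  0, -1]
A Jordan chain for λ = -1 of length 2:
v_1 = (2, -4, 10, -6)ᵀ
v_2 = (1, 0, 0, 0)ᵀ

Let N = A − (-1)·I. We want v_2 with N^2 v_2 = 0 but N^1 v_2 ≠ 0; then v_{j-1} := N · v_j for j = 2, …, 2.

Pick v_2 = (1, 0, 0, 0)ᵀ.
Then v_1 = N · v_2 = (2, -4, 10, -6)ᵀ.

Sanity check: (A − (-1)·I) v_1 = (0, 0, 0, 0)ᵀ = 0. ✓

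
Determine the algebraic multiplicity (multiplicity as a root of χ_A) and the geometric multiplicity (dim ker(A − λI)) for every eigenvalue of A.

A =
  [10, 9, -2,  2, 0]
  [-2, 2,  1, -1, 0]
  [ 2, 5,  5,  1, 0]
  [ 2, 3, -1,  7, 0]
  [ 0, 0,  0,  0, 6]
λ = 6: alg = 5, geom = 3

Step 1 — factor the characteristic polynomial to read off the algebraic multiplicities:
  χ_A(x) = (x - 6)^5

Step 2 — compute geometric multiplicities via the rank-nullity identity g(λ) = n − rank(A − λI):
  rank(A − (6)·I) = 2, so dim ker(A − (6)·I) = n − 2 = 3

Summary:
  λ = 6: algebraic multiplicity = 5, geometric multiplicity = 3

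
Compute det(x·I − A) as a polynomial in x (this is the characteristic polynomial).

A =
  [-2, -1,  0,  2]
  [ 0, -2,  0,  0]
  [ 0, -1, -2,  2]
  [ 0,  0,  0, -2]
x^4 + 8*x^3 + 24*x^2 + 32*x + 16

Expanding det(x·I − A) (e.g. by cofactor expansion or by noting that A is similar to its Jordan form J, which has the same characteristic polynomial as A) gives
  χ_A(x) = x^4 + 8*x^3 + 24*x^2 + 32*x + 16
which factors as (x + 2)^4. The eigenvalues (with algebraic multiplicities) are λ = -2 with multiplicity 4.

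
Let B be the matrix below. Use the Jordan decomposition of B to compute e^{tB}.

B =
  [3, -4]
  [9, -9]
e^{tB} =
  [6*t*exp(-3*t) + exp(-3*t), -4*t*exp(-3*t)]
  [9*t*exp(-3*t), -6*t*exp(-3*t) + exp(-3*t)]

Strategy: write B = P · J · P⁻¹ where J is a Jordan canonical form, so e^{tB} = P · e^{tJ} · P⁻¹, and e^{tJ} can be computed block-by-block.

B has Jordan form
J =
  [-3,  1]
  [ 0, -3]
(up to reordering of blocks).

Per-block formulas:
  For a 2×2 Jordan block J_2(-3): exp(t · J_2(-3)) = e^(-3t)·(I + t·N), where N is the 2×2 nilpotent shift.

After assembling e^{tJ} and conjugating by P, we get:

e^{tB} =
  [6*t*exp(-3*t) + exp(-3*t), -4*t*exp(-3*t)]
  [9*t*exp(-3*t), -6*t*exp(-3*t) + exp(-3*t)]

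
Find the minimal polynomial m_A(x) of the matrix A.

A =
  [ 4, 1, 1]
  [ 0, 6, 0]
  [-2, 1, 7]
x^2 - 11*x + 30

The characteristic polynomial is χ_A(x) = (x - 6)^2*(x - 5), so the eigenvalues are known. The minimal polynomial is
  m_A(x) = Π_λ (x − λ)^{k_λ}
where k_λ is the size of the *largest* Jordan block for λ (equivalently, the smallest k with (A − λI)^k v = 0 for every generalised eigenvector v of λ).

  λ = 5: largest Jordan block has size 1, contributing (x − 5)
  λ = 6: largest Jordan block has size 1, contributing (x − 6)

So m_A(x) = (x - 6)*(x - 5) = x^2 - 11*x + 30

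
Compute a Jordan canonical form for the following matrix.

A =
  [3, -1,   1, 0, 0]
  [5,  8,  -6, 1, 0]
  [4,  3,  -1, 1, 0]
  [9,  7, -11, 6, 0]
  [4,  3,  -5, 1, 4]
J_2(4) ⊕ J_2(4) ⊕ J_1(4)

The characteristic polynomial is
  det(x·I − A) = x^5 - 20*x^4 + 160*x^3 - 640*x^2 + 1280*x - 1024 = (x - 4)^5

Eigenvalues and multiplicities (the geometric multiplicity of λ is n − rank(A − λI), which equals the number of Jordan blocks for λ):
  λ = 4: algebraic multiplicity = 5, geometric multiplicity = 3

Determining the block sizes for each eigenvalue:
  λ = 4: with am = 5 and gm = 3, the partition is not yet determined (e.g. several partitions of 5 into 3 parts exist). Let N = A − (4)·I. Computing rank(N^1) = 2, rank(N^2) = 0; the number of blocks of size ≥ j is rank(N^{j−1}) − rank(N^j), giving [3, 2]. So we have 2 block(s) of size 2, 1 block(s) of size 1 → block sizes [2, 2, 1]

Assembling the blocks gives a Jordan form
J =
  [4, 1, 0, 0, 0]
  [0, 4, 0, 0, 0]
  [0, 0, 4, 1, 0]
  [0, 0, 0, 4, 0]
  [0, 0, 0, 0, 4]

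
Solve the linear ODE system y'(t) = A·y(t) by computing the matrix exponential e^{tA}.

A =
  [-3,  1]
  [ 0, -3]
e^{tA} =
  [exp(-3*t), t*exp(-3*t)]
  [0, exp(-3*t)]

Strategy: write A = P · J · P⁻¹ where J is a Jordan canonical form, so e^{tA} = P · e^{tJ} · P⁻¹, and e^{tJ} can be computed block-by-block.

A has Jordan form
J =
  [-3,  1]
  [ 0, -3]
(up to reordering of blocks).

Per-block formulas:
  For a 2×2 Jordan block J_2(-3): exp(t · J_2(-3)) = e^(-3t)·(I + t·N), where N is the 2×2 nilpotent shift.

After assembling e^{tJ} and conjugating by P, we get:

e^{tA} =
  [exp(-3*t), t*exp(-3*t)]
  [0, exp(-3*t)]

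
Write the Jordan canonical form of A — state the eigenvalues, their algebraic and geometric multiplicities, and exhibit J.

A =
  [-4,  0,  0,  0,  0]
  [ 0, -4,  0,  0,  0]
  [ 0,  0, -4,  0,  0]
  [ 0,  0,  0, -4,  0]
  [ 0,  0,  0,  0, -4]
J_1(-4) ⊕ J_1(-4) ⊕ J_1(-4) ⊕ J_1(-4) ⊕ J_1(-4)

The characteristic polynomial is
  det(x·I − A) = x^5 + 20*x^4 + 160*x^3 + 640*x^2 + 1280*x + 1024 = (x + 4)^5

Eigenvalues and multiplicities (the geometric multiplicity of λ is n − rank(A − λI), which equals the number of Jordan blocks for λ):
  λ = -4: algebraic multiplicity = 5, geometric multiplicity = 5

Determining the block sizes for each eigenvalue:
  λ = -4: gm = am = 5, so every block has size 1 → block sizes [1, 1, 1, 1, 1]

Assembling the blocks gives a Jordan form
J =
  [-4,  0,  0,  0,  0]
  [ 0, -4,  0,  0,  0]
  [ 0,  0, -4,  0,  0]
  [ 0,  0,  0, -4,  0]
  [ 0,  0,  0,  0, -4]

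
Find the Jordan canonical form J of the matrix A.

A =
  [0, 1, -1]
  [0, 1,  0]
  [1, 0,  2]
J_3(1)

The characteristic polynomial is
  det(x·I − A) = x^3 - 3*x^2 + 3*x - 1 = (x - 1)^3

Eigenvalues and multiplicities (the geometric multiplicity of λ is n − rank(A − λI), which equals the number of Jordan blocks for λ):
  λ = 1: algebraic multiplicity = 3, geometric multiplicity = 1

Determining the block sizes for each eigenvalue:
  λ = 1: one block (gm = 1), so the single block has size am = 3 → block sizes [3]

Assembling the blocks gives a Jordan form
J =
  [1, 1, 0]
  [0, 1, 1]
  [0, 0, 1]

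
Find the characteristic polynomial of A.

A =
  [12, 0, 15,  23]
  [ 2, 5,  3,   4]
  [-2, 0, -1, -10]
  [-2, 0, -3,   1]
x^4 - 17*x^3 + 105*x^2 - 275*x + 250

Expanding det(x·I − A) (e.g. by cofactor expansion or by noting that A is similar to its Jordan form J, which has the same characteristic polynomial as A) gives
  χ_A(x) = x^4 - 17*x^3 + 105*x^2 - 275*x + 250
which factors as (x - 5)^3*(x - 2). The eigenvalues (with algebraic multiplicities) are λ = 2 with multiplicity 1, λ = 5 with multiplicity 3.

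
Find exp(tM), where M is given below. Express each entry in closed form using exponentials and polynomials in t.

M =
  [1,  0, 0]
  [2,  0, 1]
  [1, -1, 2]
e^{tM} =
  [exp(t), 0, 0]
  [-t^2*exp(t)/2 + 2*t*exp(t), -t*exp(t) + exp(t), t*exp(t)]
  [-t^2*exp(t)/2 + t*exp(t), -t*exp(t), t*exp(t) + exp(t)]

Strategy: write M = P · J · P⁻¹ where J is a Jordan canonical form, so e^{tM} = P · e^{tJ} · P⁻¹, and e^{tJ} can be computed block-by-block.

M has Jordan form
J =
  [1, 1, 0]
  [0, 1, 1]
  [0, 0, 1]
(up to reordering of blocks).

Per-block formulas:
  For a 3×3 Jordan block J_3(1): exp(t · J_3(1)) = e^(1t)·(I + t·N + (t^2/2)·N^2), where N is the 3×3 nilpotent shift.

After assembling e^{tJ} and conjugating by P, we get:

e^{tM} =
  [exp(t), 0, 0]
  [-t^2*exp(t)/2 + 2*t*exp(t), -t*exp(t) + exp(t), t*exp(t)]
  [-t^2*exp(t)/2 + t*exp(t), -t*exp(t), t*exp(t) + exp(t)]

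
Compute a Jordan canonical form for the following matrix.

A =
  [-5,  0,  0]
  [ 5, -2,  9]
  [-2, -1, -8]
J_3(-5)

The characteristic polynomial is
  det(x·I − A) = x^3 + 15*x^2 + 75*x + 125 = (x + 5)^3

Eigenvalues and multiplicities (the geometric multiplicity of λ is n − rank(A − λI), which equals the number of Jordan blocks for λ):
  λ = -5: algebraic multiplicity = 3, geometric multiplicity = 1

Determining the block sizes for each eigenvalue:
  λ = -5: one block (gm = 1), so the single block has size am = 3 → block sizes [3]

Assembling the blocks gives a Jordan form
J =
  [-5,  1,  0]
  [ 0, -5,  1]
  [ 0,  0, -5]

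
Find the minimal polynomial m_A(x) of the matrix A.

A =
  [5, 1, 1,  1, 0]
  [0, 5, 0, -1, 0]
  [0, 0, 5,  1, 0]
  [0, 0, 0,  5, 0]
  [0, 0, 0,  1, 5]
x^2 - 10*x + 25

The characteristic polynomial is χ_A(x) = (x - 5)^5, so the eigenvalues are known. The minimal polynomial is
  m_A(x) = Π_λ (x − λ)^{k_λ}
where k_λ is the size of the *largest* Jordan block for λ (equivalently, the smallest k with (A − λI)^k v = 0 for every generalised eigenvector v of λ).

  λ = 5: largest Jordan block has size 2, contributing (x − 5)^2

So m_A(x) = (x - 5)^2 = x^2 - 10*x + 25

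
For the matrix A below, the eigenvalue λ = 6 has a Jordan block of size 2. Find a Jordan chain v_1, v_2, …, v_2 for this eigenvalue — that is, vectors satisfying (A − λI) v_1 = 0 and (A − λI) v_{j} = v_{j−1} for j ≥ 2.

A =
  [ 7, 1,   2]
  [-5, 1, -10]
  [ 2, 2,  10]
A Jordan chain for λ = 6 of length 2:
v_1 = (1, -5, 2)ᵀ
v_2 = (1, 0, 0)ᵀ

Let N = A − (6)·I. We want v_2 with N^2 v_2 = 0 but N^1 v_2 ≠ 0; then v_{j-1} := N · v_j for j = 2, …, 2.

Pick v_2 = (1, 0, 0)ᵀ.
Then v_1 = N · v_2 = (1, -5, 2)ᵀ.

Sanity check: (A − (6)·I) v_1 = (0, 0, 0)ᵀ = 0. ✓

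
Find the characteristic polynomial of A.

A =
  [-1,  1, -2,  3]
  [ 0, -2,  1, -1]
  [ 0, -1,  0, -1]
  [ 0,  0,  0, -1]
x^4 + 4*x^3 + 6*x^2 + 4*x + 1

Expanding det(x·I − A) (e.g. by cofactor expansion or by noting that A is similar to its Jordan form J, which has the same characteristic polynomial as A) gives
  χ_A(x) = x^4 + 4*x^3 + 6*x^2 + 4*x + 1
which factors as (x + 1)^4. The eigenvalues (with algebraic multiplicities) are λ = -1 with multiplicity 4.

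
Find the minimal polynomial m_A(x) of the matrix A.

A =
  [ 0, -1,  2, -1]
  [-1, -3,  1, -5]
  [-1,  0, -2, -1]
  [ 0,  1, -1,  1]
x^2 + 2*x + 1

The characteristic polynomial is χ_A(x) = (x + 1)^4, so the eigenvalues are known. The minimal polynomial is
  m_A(x) = Π_λ (x − λ)^{k_λ}
where k_λ is the size of the *largest* Jordan block for λ (equivalently, the smallest k with (A − λI)^k v = 0 for every generalised eigenvector v of λ).

  λ = -1: largest Jordan block has size 2, contributing (x + 1)^2

So m_A(x) = (x + 1)^2 = x^2 + 2*x + 1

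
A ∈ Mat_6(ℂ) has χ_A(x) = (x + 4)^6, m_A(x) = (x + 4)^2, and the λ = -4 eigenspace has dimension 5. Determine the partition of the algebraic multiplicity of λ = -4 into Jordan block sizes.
Block sizes for λ = -4: [2, 1, 1, 1, 1]

Step 1 — from the characteristic polynomial, algebraic multiplicity of λ = -4 is 6. From dim ker(A − (-4)·I) = 5, there are exactly 5 Jordan blocks for λ = -4.
Step 2 — from the minimal polynomial, the factor (x + 4)^2 tells us the largest block for λ = -4 has size 2.
Step 3 — with total size 6, 5 blocks, and largest block 2, the block sizes (in nonincreasing order) are [2, 1, 1, 1, 1].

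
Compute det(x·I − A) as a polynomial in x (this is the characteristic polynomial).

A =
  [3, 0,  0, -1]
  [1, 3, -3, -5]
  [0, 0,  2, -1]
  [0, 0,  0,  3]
x^4 - 11*x^3 + 45*x^2 - 81*x + 54

Expanding det(x·I − A) (e.g. by cofactor expansion or by noting that A is similar to its Jordan form J, which has the same characteristic polynomial as A) gives
  χ_A(x) = x^4 - 11*x^3 + 45*x^2 - 81*x + 54
which factors as (x - 3)^3*(x - 2). The eigenvalues (with algebraic multiplicities) are λ = 2 with multiplicity 1, λ = 3 with multiplicity 3.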